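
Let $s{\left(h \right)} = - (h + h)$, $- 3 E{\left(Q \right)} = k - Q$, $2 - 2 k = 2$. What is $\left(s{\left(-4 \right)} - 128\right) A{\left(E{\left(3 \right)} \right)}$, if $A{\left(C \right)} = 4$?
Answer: $-480$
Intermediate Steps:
$k = 0$ ($k = 1 - 1 = 0$)
$E{\left(Q \right)} = \frac{Q}{3}$ ($E{\left(Q \right)} = - \frac{0 - Q}{3} = - \frac{\left(-1\right) Q}{3} = \frac{Q}{3}$)
$s{\left(h \right)} = - 2 h$
$\left(s{\left(-4 \right)} - 128\right) A{\left(E{\left(3 \right)} \right)} = \left(\left(-2\right) \left(-4\right) - 128\right) 4 = \left(8 - 128\right) 4 = \left(-120\right) 4 = -480$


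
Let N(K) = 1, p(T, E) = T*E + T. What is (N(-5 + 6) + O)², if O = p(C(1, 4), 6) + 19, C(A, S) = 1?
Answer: 729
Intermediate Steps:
p(T, E) = T + E*T (p(T, E) = E*T + T = T + E*T)
O = 26 (O = 1*(1 + 6) + 19 = 1*7 + 19 = 7 + 19 = 26)
(N(-5 + 6) + O)² = (1 + 26)² = 27² = 729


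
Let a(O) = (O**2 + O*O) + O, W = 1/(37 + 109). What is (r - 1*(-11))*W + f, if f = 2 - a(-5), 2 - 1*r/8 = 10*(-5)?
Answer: -5851/146 ≈ -40.075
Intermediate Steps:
W = 1/146 ≈ 0.0068493
r = 416 (r = 16 - 80*(-5) = 16 - 8*(-50) = 16 + 400 = 416)
a(O) = O + 2*O**2 (a(O) = (O**2 + O**2) + O = 2*O**2 + O = O + 2*O**2)
f = -43 (f = 2 - (-5)*(1 + 2*(-5)) = 2 - (-5)*(1 - 10) = 2 - (-5)*(-9) = 2 - 1*45 = 2 - 45 = -43)
(r - 1*(-11))*W + f = (416 - 1*(-11))*(1/146) - 43 = (416 + 11)*(1/146) - 43 = 427*(1/146) - 43 = 427/146 - 43 = -5851/146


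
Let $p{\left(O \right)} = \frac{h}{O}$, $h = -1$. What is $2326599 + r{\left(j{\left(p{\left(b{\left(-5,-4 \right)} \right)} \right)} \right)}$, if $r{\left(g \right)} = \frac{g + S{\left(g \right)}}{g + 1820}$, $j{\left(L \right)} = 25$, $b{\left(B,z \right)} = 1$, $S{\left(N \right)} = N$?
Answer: $\frac{858515041}{369} \approx 2.3266 \cdot 10^{6}$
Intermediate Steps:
$p{\left(O \right)} = - \frac{1}{O}$
$r{\left(g \right)} = \frac{2 g}{1820 + g}$ ($r{\left(g \right)} = \frac{g + g}{g + 1820} = \frac{2 g}{1820 + g}$)
$2326599 + r{\left(j{\left(p{\left(b{\left(-5,-4 \right)} \right)} \right)} \right)} = 2326599 + 2 \cdot 25 \frac{1}{1820 + 25} = 2326599 + 2 \cdot 25 \cdot \frac{1}{1845} = 2326599 + \frac{10}{369} = \frac{858515041}{369}$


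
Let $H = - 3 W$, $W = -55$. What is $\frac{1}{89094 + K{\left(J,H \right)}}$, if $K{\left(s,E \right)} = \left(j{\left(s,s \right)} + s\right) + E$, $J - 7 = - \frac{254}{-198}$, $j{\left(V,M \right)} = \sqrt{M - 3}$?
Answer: $\frac{874908639}{78100716874744} - \frac{297 \sqrt{5753}}{78100716874744} \approx 1.1202 \cdot 10^{-5}$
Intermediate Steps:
$H = 165$ ($H = \left(-3\right) \left(-55\right) = 165$)
$j{\left(V,M \right)} = \sqrt{-3 + M}$
$J = \frac{820}{99}$ ($J = 7 - \frac{254}{-198} = 7 - - \frac{127}{99} = 7 + \frac{127}{99} = \frac{820}{99} \approx 8.2828$)
$K{\left(s,E \right)} = E + s + \sqrt{-3 + s}$ ($K{\left(s,E \right)} = \left(\sqrt{-3 + s} + s\right) + E = \left(s + \sqrt{-3 + s}\right) + E = E + s + \sqrt{-3 + s}$)
$\frac{1}{89094 + K{\left(J,H \right)}} = \frac{1}{89094 + \left(165 + \frac{820}{99} + \sqrt{-3 + \frac{820}{99}}\right)} = \frac{1}{89094 + \left(165 + \frac{820}{99} + \sqrt{\frac{523}{99}}\right)} = \frac{1}{89094 + \left(165 + \frac{820}{99} + \frac{\sqrt{5753}}{33}\right)} = \frac{1}{89094 + \left(\frac{17155}{99} + \frac{\sqrt{5753}}{33}\right)} = \frac{1}{\frac{8837461}{99} + \frac{\sqrt{5753}}{33}}$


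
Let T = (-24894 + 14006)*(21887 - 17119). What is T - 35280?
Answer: -51949264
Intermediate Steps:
T = -51913984 (T = -10888*4768 = -51913984)
T - 35280 = -51913984 - 35280 = -51949264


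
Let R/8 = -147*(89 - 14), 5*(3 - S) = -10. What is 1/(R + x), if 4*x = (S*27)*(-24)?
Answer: -1/89010 ≈ -1.1235e-5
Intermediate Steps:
S = 5 (S = 3 - 1/5*(-10) = 3 + 2 = 5)
x = -810 (x = ((5*27)*(-24))/4 = (135*(-24))/4 = (1/4)*(-3240) = -810)
R = -88200 (R = 8*(-147*(89 - 14)) = 8*(-147*75) = 8*(-11025) = -88200)
1/(R + x) = 1/(-88200 - 810) = 1/(-89010) = -1/89010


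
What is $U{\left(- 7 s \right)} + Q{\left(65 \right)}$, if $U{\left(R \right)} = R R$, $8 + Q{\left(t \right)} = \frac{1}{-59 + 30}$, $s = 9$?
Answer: $\frac{114868}{29} \approx 3961.0$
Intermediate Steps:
$Q{\left(t \right)} = - \frac{233}{29}$ ($Q{\left(t \right)} = -8 + \frac{1}{-59 + 30} = -8 + \frac{1}{-29} = -8 - \frac{1}{29} = - \frac{233}{29}$)
$U{\left(R \right)} = R^{2}$
$U{\left(- 7 s \right)} + Q{\left(65 \right)} = \left(\left(-7\right) 9\right)^{2} - \frac{233}{29} = \left(-63\right)^{2} - \frac{233}{29} = 3969 - \frac{233}{29} = \frac{114868}{29}$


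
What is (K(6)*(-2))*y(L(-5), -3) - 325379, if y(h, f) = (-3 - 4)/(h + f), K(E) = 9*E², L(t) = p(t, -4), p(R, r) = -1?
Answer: -326513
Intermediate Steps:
L(t) = -1
y(h, f) = -7/(f + h)
(K(6)*(-2))*y(L(-5), -3) - 325379 = ((9*6²)*(-2))*(-7/(-3 - 1)) - 325379 = ((9*36)*(-2))*(-7/(-4)) - 325379 = (324*(-2))*(-7*(-¼)) - 325379 = -648*7/4 - 325379 = -1134 - 325379 = -326513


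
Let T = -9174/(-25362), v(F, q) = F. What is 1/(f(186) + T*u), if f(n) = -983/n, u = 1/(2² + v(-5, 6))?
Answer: -262074/1479845 ≈ -0.17710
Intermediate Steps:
u = -1 (u = 1/(2² - 5) = 1/(4 - 5) = 1/(-1) = -1)
T = 1529/4227 (T = -9174*(-1/25362) = 1529/4227 ≈ 0.36172)
1/(f(186) + T*u) = 1/(-983/186 + (1529/4227)*(-1)) = 1/(-983*1/186 - 1529/4227) = 1/(-983/186 - 1529/4227) = 1/(-1479845/262074) = -262074/1479845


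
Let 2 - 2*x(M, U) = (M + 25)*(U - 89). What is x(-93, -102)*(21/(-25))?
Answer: 136353/25 ≈ 5454.1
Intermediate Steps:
x(M, U) = 1 - (-89 + U)*(25 + M)/2 (x(M, U) = 1 - (M + 25)*(U - 89)/2 = 1 - (25 + M)*(-89 + U)/2 = 1 - (-89 + U)*(25 + M)/2)
x(-93, -102)*(21/(-25)) = (2227/2 - 25/2*(-102) + (89/2)*(-93) - ½*(-93)*(-102))*(21/(-25)) = (2227/2 + 1275 - 8277/2 - 4743)*(21*(-1/25)) = -6493*(-21/25) = 136353/25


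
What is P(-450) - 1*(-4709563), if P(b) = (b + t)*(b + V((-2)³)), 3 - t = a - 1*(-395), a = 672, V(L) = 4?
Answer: 5384807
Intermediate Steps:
t = -1064 (t = 3 - (672 - 1*(-395)) = 3 - (672 + 395) = 3 - 1*1067 = 3 - 1067 = -1064)
P(b) = (-1064 + b)*(4 + b) (P(b) = (b - 1064)*(b + 4) = (-1064 + b)*(4 + b))
P(-450) - 1*(-4709563) = (-4256 + (-450)² - 1060*(-450)) - 1*(-4709563) = (-4256 + 202500 + 477000) + 4709563 = 675244 + 4709563 = 5384807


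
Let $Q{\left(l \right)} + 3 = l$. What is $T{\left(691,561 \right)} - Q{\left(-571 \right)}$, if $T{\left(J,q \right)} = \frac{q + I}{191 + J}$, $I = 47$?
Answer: $\frac{253438}{441} \approx 574.69$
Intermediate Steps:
$Q{\left(l \right)} = -3 + l$
$T{\left(J,q \right)} = \frac{47 + q}{191 + J}$ ($T{\left(J,q \right)} = \frac{q + 47}{191 + J} = \frac{47 + q}{191 + J}$)
$T{\left(691,561 \right)} - Q{\left(-571 \right)} = \frac{47 + 561}{191 + 691} - \left(-3 - 571\right) = \frac{1}{882} \cdot 608 - -574 = \frac{1}{882} \cdot 608 + 574 = \frac{304}{441} + 574 = \frac{253438}{441}$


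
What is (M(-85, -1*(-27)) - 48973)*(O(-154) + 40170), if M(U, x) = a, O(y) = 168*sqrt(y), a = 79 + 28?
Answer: -1962947220 - 8209488*I*sqrt(154) ≈ -1.9629e+9 - 1.0188e+8*I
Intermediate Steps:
a = 107
M(U, x) = 107
(M(-85, -1*(-27)) - 48973)*(O(-154) + 40170) = (107 - 48973)*(168*sqrt(-154) + 40170) = -48866*(168*(I*sqrt(154)) + 40170) = -48866*(168*I*sqrt(154) + 40170) = -48866*(40170 + 168*I*sqrt(154)) = -1962947220 - 8209488*I*sqrt(154)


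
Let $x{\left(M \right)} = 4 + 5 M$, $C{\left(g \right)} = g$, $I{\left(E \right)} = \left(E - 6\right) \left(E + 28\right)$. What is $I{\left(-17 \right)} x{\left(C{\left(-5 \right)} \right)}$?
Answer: $5313$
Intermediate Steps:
$I{\left(E \right)} = \left(-6 + E\right) \left(28 + E\right)$
$I{\left(-17 \right)} x{\left(C{\left(-5 \right)} \right)} = \left(-168 + \left(-17\right)^{2} + 22 \left(-17\right)\right) \left(4 + 5 \left(-5\right)\right) = \left(-168 + 289 - 374\right) \left(4 - 25\right) = \left(-253\right) \left(-21\right) = 5313$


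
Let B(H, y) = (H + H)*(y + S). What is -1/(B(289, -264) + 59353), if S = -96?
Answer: 1/148727 ≈ 6.7237e-6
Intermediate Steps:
B(H, y) = 2*H*(-96 + y) (B(H, y) = (H + H)*(y - 96) = (2*H)*(-96 + y) = 2*H*(-96 + y))
-1/(B(289, -264) + 59353) = -1/(2*289*(-96 - 264) + 59353) = -1/(2*289*(-360) + 59353) = -1/(-208080 + 59353) = -1/(-148727) = -1*(-1/148727) = 1/148727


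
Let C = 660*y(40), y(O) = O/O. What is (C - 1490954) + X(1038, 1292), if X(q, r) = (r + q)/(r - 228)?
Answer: -792835243/532 ≈ -1.4903e+6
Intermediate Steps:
y(O) = 1
X(q, r) = (q + r)/(-228 + r)
C = 660 (C = 660*1 = 660)
(C - 1490954) + X(1038, 1292) = (660 - 1490954) + (1038 + 1292)/(-228 + 1292) = -1490294 + 2330/1064 = -1490294 + (1/1064)*2330 = -1490294 + 1165/532 = -792835243/532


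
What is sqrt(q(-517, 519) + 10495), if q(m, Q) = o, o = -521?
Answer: sqrt(9974) ≈ 99.870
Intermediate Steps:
q(m, Q) = -521
sqrt(q(-517, 519) + 10495) = sqrt(-521 + 10495) = sqrt(9974)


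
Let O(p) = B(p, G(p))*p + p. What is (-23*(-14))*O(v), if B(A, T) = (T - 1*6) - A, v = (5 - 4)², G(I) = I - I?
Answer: -1932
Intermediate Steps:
G(I) = 0
v = 1 (v = 1² = 1)
B(A, T) = -6 + T - A (B(A, T) = (T - 6) - A = (-6 + T) - A = -6 + T - A)
O(p) = p + p*(-6 - p) (O(p) = (-6 + 0 - p)*p + p = (-6 - p)*p + p = p*(-6 - p) + p = p + p*(-6 - p))
(-23*(-14))*O(v) = (-23*(-14))*(-1*1*(5 + 1)) = 322*(-1*1*6) = 322*(-6) = -1932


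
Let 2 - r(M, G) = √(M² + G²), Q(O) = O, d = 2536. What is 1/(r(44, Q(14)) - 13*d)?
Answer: -16483/543377512 + √533/543377512 ≈ -3.0292e-5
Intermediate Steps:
r(M, G) = 2 - √(G² + M²) (r(M, G) = 2 - √(M² + G²) = 2 - √(G² + M²))
1/(r(44, Q(14)) - 13*d) = 1/((2 - √(14² + 44²)) - 13*2536) = 1/((2 - √(196 + 1936)) - 32968) = 1/((2 - √2132) - 32968) = 1/((2 - 2*√533) - 32968) = 1/(-32966 - 2*√533)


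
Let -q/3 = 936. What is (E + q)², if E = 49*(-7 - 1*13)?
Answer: 14348944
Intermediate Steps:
q = -2808 (q = -3*936 = -2808)
E = -980 (E = 49*(-7 - 13) = 49*(-20) = -980)
(E + q)² = (-980 - 2808)² = (-3788)² = 14348944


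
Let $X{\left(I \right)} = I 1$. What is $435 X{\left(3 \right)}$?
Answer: $1305$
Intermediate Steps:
$X{\left(I \right)} = I$
$435 X{\left(3 \right)} = 435 \cdot 3 = 1305$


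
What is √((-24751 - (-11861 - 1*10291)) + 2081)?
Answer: I*√518 ≈ 22.76*I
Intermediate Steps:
√((-24751 - (-11861 - 1*10291)) + 2081) = √((-24751 - (-11861 - 10291)) + 2081) = √((-24751 - 1*(-22152)) + 2081) = √((-24751 + 22152) + 2081) = √(-2599 + 2081) = √(-518) = I*√518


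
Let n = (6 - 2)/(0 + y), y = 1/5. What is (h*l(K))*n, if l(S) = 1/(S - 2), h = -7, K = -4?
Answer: 70/3 ≈ 23.333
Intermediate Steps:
l(S) = 1/(-2 + S)
y = ⅕ ≈ 0.20000
n = 20 (n = (6 - 2)/(0 + ⅕) = 4/(⅕) = 4*5 = 20)
(h*l(K))*n = -7/(-2 - 4)*20 = -7/(-6)*20 = -7*(-⅙)*20 = (7/6)*20 = 70/3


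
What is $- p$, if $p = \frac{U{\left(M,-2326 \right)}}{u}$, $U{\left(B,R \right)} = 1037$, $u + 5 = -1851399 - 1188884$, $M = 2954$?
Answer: $\frac{1037}{3040288} \approx 0.00034109$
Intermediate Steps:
$u = -3040288$ ($u = -5 - 3040283 = -3040288$)
$p = - \frac{1037}{3040288}$ ($p = \frac{1037}{-3040288} = 1037 \left(- \frac{1}{3040288}\right) = - \frac{1037}{3040288} \approx -0.00034109$)
$- p = \left(-1\right) \left(- \frac{1037}{3040288}\right) = \frac{1037}{3040288}$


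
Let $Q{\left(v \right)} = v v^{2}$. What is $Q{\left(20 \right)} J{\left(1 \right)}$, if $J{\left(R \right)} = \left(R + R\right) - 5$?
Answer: $-24000$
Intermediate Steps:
$Q{\left(v \right)} = v^{3}$
$J{\left(R \right)} = -5 + 2 R$ ($J{\left(R \right)} = 2 R - 5 = -5 + 2 R$)
$Q{\left(20 \right)} J{\left(1 \right)} = 20^{3} \left(-5 + 2 \cdot 1\right) = 8000 \left(-5 + 2\right) = 8000 \left(-3\right) = -24000$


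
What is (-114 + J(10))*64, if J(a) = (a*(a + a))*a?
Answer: 120704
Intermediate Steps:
J(a) = 2*a³ (J(a) = (a*(2*a))*a = (2*a²)*a = 2*a³)
(-114 + J(10))*64 = (-114 + 2*10³)*64 = (-114 + 2*1000)*64 = (-114 + 2000)*64 = 1886*64 = 120704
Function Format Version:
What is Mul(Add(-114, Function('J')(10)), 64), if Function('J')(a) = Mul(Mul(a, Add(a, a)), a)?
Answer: 120704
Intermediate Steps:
Function('J')(a) = Mul(2, Pow(a, 3)) (Function('J')(a) = Mul(Mul(a, Mul(2, a)), a) = Mul(Mul(2, Pow(a, 2)), a) = Mul(2, Pow(a, 3)))
Mul(Add(-114, Function('J')(10)), 64) = Mul(Add(-114, Mul(2, Pow(10, 3))), 64) = Mul(Add(-114, Mul(2, 1000)), 64) = Mul(Add(-114, 2000), 64) = Mul(1886, 64) = 120704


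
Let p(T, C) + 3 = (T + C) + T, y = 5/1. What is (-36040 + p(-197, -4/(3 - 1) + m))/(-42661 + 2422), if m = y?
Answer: 36434/40239 ≈ 0.90544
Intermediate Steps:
y = 5 (y = 5*1 = 5)
m = 5
p(T, C) = -3 + C + 2*T (p(T, C) = -3 + ((T + C) + T) = -3 + ((C + T) + T) = -3 + (C + 2*T) = -3 + C + 2*T)
(-36040 + p(-197, -4/(3 - 1) + m))/(-42661 + 2422) = (-36040 + (-3 + (-4/(3 - 1) + 5) + 2*(-197)))/(-42661 + 2422) = (-36040 + (-3 + (-4/2 + 5) - 394))/(-40239) = (-36040 + (-3 + (-4*½ + 5) - 394))*(-1/40239) = (-36040 + (-3 + (-2 + 5) - 394))*(-1/40239) = (-36040 + (-3 + 3 - 394))*(-1/40239) = (-36040 - 394)*(-1/40239) = -36434*(-1/40239) = 36434/40239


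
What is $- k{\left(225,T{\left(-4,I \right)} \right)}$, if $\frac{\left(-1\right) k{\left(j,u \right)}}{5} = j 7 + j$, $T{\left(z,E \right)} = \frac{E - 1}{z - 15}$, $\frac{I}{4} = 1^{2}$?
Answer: $9000$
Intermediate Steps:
$I = 4$ ($I = 4 \cdot 1^{2} = 4 \cdot 1 = 4$)
$T{\left(z,E \right)} = \frac{-1 + E}{-15 + z}$
$k{\left(j,u \right)} = - 40 j$ ($k{\left(j,u \right)} = - 5 \left(j 7 + j\right) = - 5 \left(7 j + j\right) = - 5 \cdot 8 j = - 40 j$)
$- k{\left(225,T{\left(-4,I \right)} \right)} = - \left(-40\right) 225 = \left(-1\right) \left(-9000\right) = 9000$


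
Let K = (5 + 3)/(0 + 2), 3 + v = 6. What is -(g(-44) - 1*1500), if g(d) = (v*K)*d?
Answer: 2028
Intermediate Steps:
v = 3 (v = -3 + 6 = 3)
K = 4 (K = 8/2 = 8*(½) = 4)
g(d) = 12*d (g(d) = (3*4)*d = 12*d)
-(g(-44) - 1*1500) = -(12*(-44) - 1*1500) = -(-528 - 1500) = -1*(-2028) = 2028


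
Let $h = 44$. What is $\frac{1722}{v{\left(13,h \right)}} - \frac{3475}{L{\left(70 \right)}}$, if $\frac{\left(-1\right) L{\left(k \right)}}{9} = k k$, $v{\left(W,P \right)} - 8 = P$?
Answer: $\frac{761209}{22932} \approx 33.194$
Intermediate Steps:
$v{\left(W,P \right)} = 8 + P$
$L{\left(k \right)} = - 9 k^{2}$ ($L{\left(k \right)} = - 9 k k = - 9 k^{2}$)
$\frac{1722}{v{\left(13,h \right)}} - \frac{3475}{L{\left(70 \right)}} = \frac{1722}{8 + 44} - \frac{3475}{\left(-9\right) 70^{2}} = \frac{1722}{52} - \frac{3475}{\left(-9\right) 4900} = 1722 \cdot \frac{1}{52} - \frac{3475}{-44100} = \frac{861}{26} - - \frac{139}{1764} = \frac{861}{26} + \frac{139}{1764} = \frac{761209}{22932}$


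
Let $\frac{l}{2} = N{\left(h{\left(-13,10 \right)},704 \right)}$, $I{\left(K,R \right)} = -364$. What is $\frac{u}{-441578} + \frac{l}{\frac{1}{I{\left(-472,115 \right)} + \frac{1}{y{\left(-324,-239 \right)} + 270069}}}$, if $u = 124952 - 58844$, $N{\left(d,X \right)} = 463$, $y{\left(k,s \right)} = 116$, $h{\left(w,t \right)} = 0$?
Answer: $- \frac{20107182774511136}{59653875965} \approx -3.3706 \cdot 10^{5}$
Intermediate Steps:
$l = 926$ ($l = 2 \cdot 463 = 926$)
$u = 66108$
$\frac{u}{-441578} + \frac{l}{\frac{1}{I{\left(-472,115 \right)} + \frac{1}{y{\left(-324,-239 \right)} + 270069}}} = \frac{66108}{-441578} + \frac{926}{\frac{1}{-364 + \frac{1}{116 + 270069}}} = 66108 \left(- \frac{1}{441578}\right) + \frac{926}{\frac{1}{-364 + \frac{1}{270185}}} = - \frac{33054}{220789} + \frac{926}{\frac{1}{-364 + \frac{1}{270185}}} = - \frac{33054}{220789} + \frac{926}{\frac{1}{- \frac{98347339}{270185}}} = - \frac{33054}{220789} + \frac{926}{- \frac{270185}{98347339}} = - \frac{33054}{220789} + 926 \left(- \frac{98347339}{270185}\right) = - \frac{33054}{220789} - \frac{91069635914}{270185} = - \frac{20107182774511136}{59653875965}$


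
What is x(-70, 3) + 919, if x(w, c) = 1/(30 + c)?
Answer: 30328/33 ≈ 919.03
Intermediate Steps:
x(-70, 3) + 919 = 1/(30 + 3) + 919 = 1/33 + 919 = 30328/33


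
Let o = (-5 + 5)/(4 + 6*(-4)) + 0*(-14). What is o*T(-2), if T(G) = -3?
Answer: 0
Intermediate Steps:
o = 0 (o = 0/(4 - 24) + 0 = 0/(-20) + 0 = 0*(-1/20) + 0 = 0 + 0 = 0)
o*T(-2) = 0*(-3) = 0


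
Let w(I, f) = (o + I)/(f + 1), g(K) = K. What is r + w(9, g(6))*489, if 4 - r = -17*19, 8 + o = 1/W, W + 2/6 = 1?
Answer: 7023/14 ≈ 501.64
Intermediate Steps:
W = 2/3 (W = -1/3 + 1 = 2/3 ≈ 0.66667)
o = -13/2 (o = -8 + 1/(2/3) = -8 + 3/2 = -13/2 ≈ -6.5000)
w(I, f) = (-13/2 + I)/(1 + f) (w(I, f) = (-13/2 + I)/(f + 1) = (-13/2 + I)/(1 + f))
r = 327 (r = 4 - (-17)*19 = 4 - 1*(-323) = 4 + 323 = 327)
r + w(9, g(6))*489 = 327 + ((-13/2 + 9)/(1 + 6))*489 = 327 + ((5/2)/7)*489 = 327 + ((1/7)*(5/2))*489 = 327 + (5/14)*489 = 327 + 2445/14 = 7023/14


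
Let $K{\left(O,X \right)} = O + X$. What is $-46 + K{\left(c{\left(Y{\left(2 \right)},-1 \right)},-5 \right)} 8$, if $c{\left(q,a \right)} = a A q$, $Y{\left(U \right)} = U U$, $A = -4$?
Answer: $42$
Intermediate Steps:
$Y{\left(U \right)} = U^{2}$
$c{\left(q,a \right)} = - 4 a q$ ($c{\left(q,a \right)} = a \left(-4\right) q = - 4 a q$)
$-46 + K{\left(c{\left(Y{\left(2 \right)},-1 \right)},-5 \right)} 8 = -46 + \left(\left(-4\right) \left(-1\right) 2^{2} - 5\right) 8 = -46 + \left(\left(-4\right) \left(-1\right) 4 - 5\right) 8 = -46 + \left(16 - 5\right) 8 = -46 + 11 \cdot 8 = -46 + 88 = 42$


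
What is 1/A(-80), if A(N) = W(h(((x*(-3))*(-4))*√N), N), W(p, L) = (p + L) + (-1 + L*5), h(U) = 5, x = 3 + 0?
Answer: -1/476 ≈ -0.0021008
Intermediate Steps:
x = 3
W(p, L) = -1 + p + 6*L (W(p, L) = (L + p) + (-1 + 5*L) = -1 + p + 6*L)
A(N) = 4 + 6*N (A(N) = -1 + 5 + 6*N = 4 + 6*N)
1/A(-80) = 1/(4 + 6*(-80)) = 1/(4 - 480) = 1/(-476) = -1/476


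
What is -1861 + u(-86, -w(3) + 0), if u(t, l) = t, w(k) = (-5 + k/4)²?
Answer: -1947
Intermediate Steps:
w(k) = (-5 + k/4)² (w(k) = (-5 + k*(¼))² = (-5 + k/4)²)
-1861 + u(-86, -w(3) + 0) = -1861 - 86 = -1947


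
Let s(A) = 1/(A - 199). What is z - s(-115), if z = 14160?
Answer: 4446241/314 ≈ 14160.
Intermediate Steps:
s(A) = 1/(-199 + A)
z - s(-115) = 14160 - 1/(-199 - 115) = 14160 - 1/(-314) = 14160 - 1*(-1/314) = 14160 + 1/314 = 4446241/314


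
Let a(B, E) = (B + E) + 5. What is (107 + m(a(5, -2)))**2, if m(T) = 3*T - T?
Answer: 15129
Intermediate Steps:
a(B, E) = 5 + B + E
m(T) = 2*T
(107 + m(a(5, -2)))**2 = (107 + 2*(5 + 5 - 2))**2 = (107 + 2*8)**2 = (107 + 16)**2 = 123**2 = 15129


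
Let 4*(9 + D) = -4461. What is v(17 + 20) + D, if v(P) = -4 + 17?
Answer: -4445/4 ≈ -1111.3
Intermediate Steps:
v(P) = 13
D = -4497/4 (D = -9 + (¼)*(-4461) = -9 - 4461/4 = -4497/4 ≈ -1124.3)
v(17 + 20) + D = 13 - 4497/4 = -4445/4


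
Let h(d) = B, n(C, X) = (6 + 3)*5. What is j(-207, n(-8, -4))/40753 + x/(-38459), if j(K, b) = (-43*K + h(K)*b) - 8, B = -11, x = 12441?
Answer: -184029391/1567319627 ≈ -0.11742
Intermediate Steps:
n(C, X) = 45 (n(C, X) = 9*5 = 45)
h(d) = -11
j(K, b) = -8 - 43*K - 11*b (j(K, b) = (-43*K - 11*b) - 8 = -8 - 43*K - 11*b)
j(-207, n(-8, -4))/40753 + x/(-38459) = (-8 - 43*(-207) - 11*45)/40753 + 12441/(-38459) = (-8 + 8901 - 495)*(1/40753) + 12441*(-1/38459) = 8398*(1/40753) - 12441/38459 = 8398/40753 - 12441/38459 = -184029391/1567319627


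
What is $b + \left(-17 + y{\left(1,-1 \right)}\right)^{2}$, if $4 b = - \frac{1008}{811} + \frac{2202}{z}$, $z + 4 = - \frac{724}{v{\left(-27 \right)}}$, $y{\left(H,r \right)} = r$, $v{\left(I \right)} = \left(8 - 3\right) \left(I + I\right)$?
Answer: $- \frac{27088713}{288716} \approx -93.825$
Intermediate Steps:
$v{\left(I \right)} = 10 I$ ($v{\left(I \right)} = 5 \cdot 2 I = 10 I$)
$z = - \frac{178}{135}$ ($z = -4 - \frac{724}{10 \left(-27\right)} = -4 - \frac{724}{-270} = -4 - - \frac{362}{135} = -4 + \frac{362}{135} = - \frac{178}{135} \approx -1.3185$)
$b = - \frac{120632697}{288716}$ ($b = \frac{- \frac{1008}{811} + \frac{2202}{- \frac{178}{135}}}{4} = \frac{\left(-1008\right) \frac{1}{811} + 2202 \left(- \frac{135}{178}\right)}{4} = \frac{- \frac{1008}{811} - \frac{148635}{89}}{4} = \frac{1}{4} \left(- \frac{120632697}{72179}\right) = - \frac{120632697}{288716} \approx -417.82$)
$b + \left(-17 + y{\left(1,-1 \right)}\right)^{2} = - \frac{120632697}{288716} + \left(-17 - 1\right)^{2} = - \frac{120632697}{288716} + \left(-18\right)^{2} = - \frac{120632697}{288716} + 324 = - \frac{27088713}{288716}$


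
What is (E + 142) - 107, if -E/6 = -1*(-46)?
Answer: -241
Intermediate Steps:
E = -276 (E = -(-6)*(-46) = -6*46 = -276)
(E + 142) - 107 = (-276 + 142) - 107 = -134 - 107 = -241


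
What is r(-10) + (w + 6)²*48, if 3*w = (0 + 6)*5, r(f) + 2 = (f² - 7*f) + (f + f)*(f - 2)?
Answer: 12696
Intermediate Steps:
r(f) = -2 + f² - 7*f + 2*f*(-2 + f) (r(f) = -2 + ((f² - 7*f) + (f + f)*(f - 2)) = -2 + ((f² - 7*f) + (2*f)*(-2 + f)) = -2 + ((f² - 7*f) + 2*f*(-2 + f)) = -2 + (f² - 7*f + 2*f*(-2 + f)) = -2 + f² - 7*f + 2*f*(-2 + f))
w = 10 (w = ((0 + 6)*5)/3 = (6*5)/3 = (⅓)*30 = 10)
r(-10) + (w + 6)²*48 = (-2 - 11*(-10) + 3*(-10)²) + (10 + 6)²*48 = (-2 + 110 + 3*100) + 16²*48 = (-2 + 110 + 300) + 256*48 = 408 + 12288 = 12696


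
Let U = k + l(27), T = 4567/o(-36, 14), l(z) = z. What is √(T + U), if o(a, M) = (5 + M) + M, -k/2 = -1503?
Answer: 4*√215853/33 ≈ 56.315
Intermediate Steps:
k = 3006 (k = -2*(-1503) = 3006)
o(a, M) = 5 + 2*M
T = 4567/33 (T = 4567/(5 + 2*14) = 4567/(5 + 28) = 4567/33 ≈ 138.39)
U = 3033 (U = 3006 + 27 = 3033)
√(T + U) = √(4567/33 + 3033) = √(104656/33) = 4*√215853/33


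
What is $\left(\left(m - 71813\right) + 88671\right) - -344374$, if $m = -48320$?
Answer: $312912$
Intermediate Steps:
$\left(\left(m - 71813\right) + 88671\right) - -344374 = \left(\left(-48320 - 71813\right) + 88671\right) - -344374 = \left(-120133 + 88671\right) + 344374 = -31462 + 344374 = 312912$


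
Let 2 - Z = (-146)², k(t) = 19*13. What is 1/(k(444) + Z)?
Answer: -1/21067 ≈ -4.7468e-5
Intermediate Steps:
k(t) = 247
Z = -21314 (Z = 2 - 1*(-146)² = 2 - 1*21316 = 2 - 21316 = -21314)
1/(k(444) + Z) = 1/(247 - 21314) = 1/(-21067) = -1/21067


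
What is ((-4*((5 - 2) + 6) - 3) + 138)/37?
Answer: 99/37 ≈ 2.6757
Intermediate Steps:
((-4*((5 - 2) + 6) - 3) + 138)/37 = ((-4*(3 + 6) - 3) + 138)*(1/37) = ((-4*9 - 3) + 138)*(1/37) = ((-36 - 3) + 138)*(1/37) = (-39 + 138)*(1/37) = 99*(1/37) = 99/37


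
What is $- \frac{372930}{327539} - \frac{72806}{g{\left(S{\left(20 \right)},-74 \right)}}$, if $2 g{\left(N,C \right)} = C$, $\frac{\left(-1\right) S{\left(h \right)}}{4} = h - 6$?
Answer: $\frac{23833006024}{12118943} \approx 1966.6$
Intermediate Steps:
$S{\left(h \right)} = 24 - 4 h$ ($S{\left(h \right)} = - 4 \left(h - 6\right) = - 4 \left(-6 + h\right) = 24 - 4 h$)
$g{\left(N,C \right)} = \frac{C}{2}$
$- \frac{372930}{327539} - \frac{72806}{g{\left(S{\left(20 \right)},-74 \right)}} = - \frac{372930}{327539} - \frac{72806}{\frac{1}{2} \left(-74\right)} = \left(-372930\right) \frac{1}{327539} - \frac{72806}{-37} = - \frac{372930}{327539} - - \frac{72806}{37} = - \frac{372930}{327539} + \frac{72806}{37} = \frac{23833006024}{12118943}$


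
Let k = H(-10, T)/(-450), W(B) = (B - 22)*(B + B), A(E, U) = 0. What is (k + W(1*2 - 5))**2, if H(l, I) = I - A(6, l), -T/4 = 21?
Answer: 126877696/5625 ≈ 22556.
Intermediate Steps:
T = -84 (T = -4*21 = -84)
H(l, I) = I (H(l, I) = I - 1*0 = I + 0 = I)
W(B) = 2*B*(-22 + B) (W(B) = (-22 + B)*(2*B) = 2*B*(-22 + B))
k = 14/75 (k = -84/(-450) = -84*(-1/450) = 14/75 ≈ 0.18667)
(k + W(1*2 - 5))**2 = (14/75 + 2*(1*2 - 5)*(-22 + (1*2 - 5)))**2 = (14/75 + 2*(2 - 5)*(-22 + (2 - 5)))**2 = (14/75 + 2*(-3)*(-22 - 3))**2 = (14/75 + 2*(-3)*(-25))**2 = (14/75 + 150)**2 = (11264/75)**2 = 126877696/5625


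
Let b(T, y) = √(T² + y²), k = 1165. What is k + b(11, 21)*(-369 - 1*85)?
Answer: 1165 - 454*√562 ≈ -9597.8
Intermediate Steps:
k + b(11, 21)*(-369 - 1*85) = 1165 + √(11² + 21²)*(-369 - 1*85) = 1165 + √(121 + 441)*(-369 - 85) = 1165 + √562*(-454) = 1165 - 454*√562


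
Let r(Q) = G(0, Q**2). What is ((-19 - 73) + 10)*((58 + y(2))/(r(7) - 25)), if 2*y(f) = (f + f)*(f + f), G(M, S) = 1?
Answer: 451/2 ≈ 225.50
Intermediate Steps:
r(Q) = 1
y(f) = 2*f**2 (y(f) = ((f + f)*(f + f))/2 = ((2*f)*(2*f))/2 = (4*f**2)/2 = 2*f**2)
((-19 - 73) + 10)*((58 + y(2))/(r(7) - 25)) = ((-19 - 73) + 10)*((58 + 2*2**2)/(1 - 25)) = (-92 + 10)*((58 + 2*4)/(-24)) = -82*(58 + 8)*(-1)/24 = -5412*(-1)/24 = -82*(-11/4) = 451/2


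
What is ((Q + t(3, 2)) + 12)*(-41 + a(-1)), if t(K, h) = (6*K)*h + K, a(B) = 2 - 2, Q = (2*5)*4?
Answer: -3731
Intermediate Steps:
Q = 40 (Q = 10*4 = 40)
a(B) = 0
t(K, h) = K + 6*K*h (t(K, h) = 6*K*h + K = K + 6*K*h)
((Q + t(3, 2)) + 12)*(-41 + a(-1)) = ((40 + 3*(1 + 6*2)) + 12)*(-41 + 0) = ((40 + 3*(1 + 12)) + 12)*(-41) = ((40 + 3*13) + 12)*(-41) = ((40 + 39) + 12)*(-41) = (79 + 12)*(-41) = 91*(-41) = -3731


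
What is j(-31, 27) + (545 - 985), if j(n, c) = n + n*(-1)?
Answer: -440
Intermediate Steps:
j(n, c) = 0 (j(n, c) = n - n = 0)
j(-31, 27) + (545 - 985) = 0 + (545 - 985) = 0 - 440 = -440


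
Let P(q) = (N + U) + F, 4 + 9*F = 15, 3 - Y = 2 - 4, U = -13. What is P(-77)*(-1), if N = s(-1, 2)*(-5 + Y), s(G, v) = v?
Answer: 106/9 ≈ 11.778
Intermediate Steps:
Y = 5 (Y = 3 - (2 - 4) = 3 - 1*(-2) = 3 + 2 = 5)
F = 11/9 (F = -4/9 + (⅑)*15 = -4/9 + 5/3 = 11/9 ≈ 1.2222)
N = 0 (N = 2*(-5 + 5) = 2*0 = 0)
P(q) = -106/9 (P(q) = (0 - 13) + 11/9 = -13 + 11/9 = -106/9)
P(-77)*(-1) = -106/9*(-1) = 106/9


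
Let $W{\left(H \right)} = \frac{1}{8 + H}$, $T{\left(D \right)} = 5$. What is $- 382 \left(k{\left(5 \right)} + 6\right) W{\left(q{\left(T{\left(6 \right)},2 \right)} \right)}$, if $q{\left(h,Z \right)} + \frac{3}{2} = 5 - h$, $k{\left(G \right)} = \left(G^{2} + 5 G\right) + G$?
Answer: $- \frac{46604}{13} \approx -3584.9$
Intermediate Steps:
$k{\left(G \right)} = G^{2} + 6 G$
$q{\left(h,Z \right)} = \frac{7}{2} - h$ ($q{\left(h,Z \right)} = - \frac{3}{2} - \left(-5 + h\right) = \frac{7}{2} - h$)
$- 382 \left(k{\left(5 \right)} + 6\right) W{\left(q{\left(T{\left(6 \right)},2 \right)} \right)} = \frac{\left(-382\right) \left(5 \left(6 + 5\right) + 6\right)}{8 + \left(\frac{7}{2} - 5\right)} = \frac{\left(-382\right) \left(5 \cdot 11 + 6\right)}{8 + \left(\frac{7}{2} - 5\right)} = \frac{\left(-382\right) \left(55 + 6\right)}{8 - \frac{3}{2}} = \frac{\left(-382\right) 61}{\frac{13}{2}} = \left(-23302\right) \frac{2}{13} = - \frac{46604}{13}$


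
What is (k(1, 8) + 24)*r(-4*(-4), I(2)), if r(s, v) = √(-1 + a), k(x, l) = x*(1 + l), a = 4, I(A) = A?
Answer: 33*√3 ≈ 57.158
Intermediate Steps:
r(s, v) = √3 (r(s, v) = √(-1 + 4) = √3)
(k(1, 8) + 24)*r(-4*(-4), I(2)) = (1*(1 + 8) + 24)*√3 = (1*9 + 24)*√3 = (9 + 24)*√3 = 33*√3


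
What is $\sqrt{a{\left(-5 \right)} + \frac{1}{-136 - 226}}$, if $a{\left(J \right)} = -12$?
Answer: $\frac{i \sqrt{1572890}}{362} \approx 3.4645 i$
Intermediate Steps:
$\sqrt{a{\left(-5 \right)} + \frac{1}{-136 - 226}} = \sqrt{-12 + \frac{1}{-136 - 226}} = \sqrt{-12 + \frac{1}{-362}} = \sqrt{-12 - \frac{1}{362}} = \sqrt{- \frac{4345}{362}} = \frac{i \sqrt{1572890}}{362}$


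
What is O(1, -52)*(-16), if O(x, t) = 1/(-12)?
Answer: 4/3 ≈ 1.3333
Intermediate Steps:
O(x, t) = -1/12
O(1, -52)*(-16) = -1/12*(-16) = 4/3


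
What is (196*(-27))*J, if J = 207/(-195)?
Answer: 365148/65 ≈ 5617.7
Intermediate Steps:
J = -69/65 (J = 207*(-1/195) = -69/65 ≈ -1.0615)
(196*(-27))*J = (196*(-27))*(-69/65) = -5292*(-69/65) = 365148/65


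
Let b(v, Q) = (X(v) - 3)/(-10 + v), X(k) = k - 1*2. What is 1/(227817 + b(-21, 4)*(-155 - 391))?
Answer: 31/7048131 ≈ 4.3983e-6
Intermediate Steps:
X(k) = -2 + k (X(k) = k - 2 = -2 + k)
b(v, Q) = (-5 + v)/(-10 + v) (b(v, Q) = ((-2 + v) - 3)/(-10 + v) = (-5 + v)/(-10 + v))
1/(227817 + b(-21, 4)*(-155 - 391)) = 1/(227817 + ((-5 - 21)/(-10 - 21))*(-155 - 391)) = 1/(227817 + (-26/(-31))*(-546)) = 1/(227817 - 1/31*(-26)*(-546)) = 1/(227817 + (26/31)*(-546)) = 1/(227817 - 14196/31) = 1/(7048131/31) = 31/7048131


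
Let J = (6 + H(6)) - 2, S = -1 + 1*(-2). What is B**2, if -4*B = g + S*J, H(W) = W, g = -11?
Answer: 1681/16 ≈ 105.06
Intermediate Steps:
S = -3 (S = -1 - 2 = -3)
J = 10 (J = (6 + 6) - 2 = 12 - 2 = 10)
B = 41/4 (B = -(-11 - 3*10)/4 = -(-11 - 30)/4 = -1/4*(-41) = 41/4 ≈ 10.250)
B**2 = (41/4)**2 = 1681/16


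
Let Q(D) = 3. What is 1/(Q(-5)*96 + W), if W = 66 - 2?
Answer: 1/352 ≈ 0.0028409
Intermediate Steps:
W = 64
1/(Q(-5)*96 + W) = 1/(3*96 + 64) = 1/(288 + 64) = 1/352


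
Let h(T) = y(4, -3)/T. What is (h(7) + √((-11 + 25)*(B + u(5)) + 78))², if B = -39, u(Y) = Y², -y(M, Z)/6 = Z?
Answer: -5458/49 + 36*I*√118/7 ≈ -111.39 + 55.866*I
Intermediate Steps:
y(M, Z) = -6*Z
h(T) = 18/T (h(T) = (-6*(-3))/T = 18/T)
(h(7) + √((-11 + 25)*(B + u(5)) + 78))² = (18/7 + √((-11 + 25)*(-39 + 5²) + 78))² = (18*(⅐) + √(14*(-39 + 25) + 78))² = (18/7 + √(14*(-14) + 78))² = (18/7 + √(-196 + 78))² = (18/7 + √(-118))² = (18/7 + I*√118)²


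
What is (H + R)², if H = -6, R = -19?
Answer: 625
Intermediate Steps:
(H + R)² = (-6 - 19)² = (-25)² = 625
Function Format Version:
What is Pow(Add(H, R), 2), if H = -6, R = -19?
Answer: 625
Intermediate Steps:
Pow(Add(H, R), 2) = Pow(Add(-6, -19), 2) = Pow(-25, 2) = 625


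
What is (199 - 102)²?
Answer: 9409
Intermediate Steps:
(199 - 102)² = 97² = 9409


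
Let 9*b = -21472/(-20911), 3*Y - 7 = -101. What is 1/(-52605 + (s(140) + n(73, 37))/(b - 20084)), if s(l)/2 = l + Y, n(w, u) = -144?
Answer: -85903801/4518969765270 ≈ -1.9010e-5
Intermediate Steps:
Y = -94/3 (Y = 7/3 + (⅓)*(-101) = 7/3 - 101/3 = -94/3 ≈ -31.333)
s(l) = -188/3 + 2*l (s(l) = 2*(l - 94/3) = 2*(-94/3 + l) = -188/3 + 2*l)
b = 1952/17109 (b = (-21472/(-20911))/9 = (-21472*(-1/20911))/9 = (⅑)*(1952/1901) = 1952/17109 ≈ 0.11409)
1/(-52605 + (s(140) + n(73, 37))/(b - 20084)) = 1/(-52605 + ((-188/3 + 2*140) - 144)/(1952/17109 - 20084)) = 1/(-52605 + ((-188/3 + 280) - 144)/(-343615204/17109)) = 1/(-52605 + (652/3 - 144)*(-17109/343615204)) = 1/(-52605 + (220/3)*(-17109/343615204)) = 1/(-52605 - 313665/85903801) = 1/(-4518969765270/85903801) = -85903801/4518969765270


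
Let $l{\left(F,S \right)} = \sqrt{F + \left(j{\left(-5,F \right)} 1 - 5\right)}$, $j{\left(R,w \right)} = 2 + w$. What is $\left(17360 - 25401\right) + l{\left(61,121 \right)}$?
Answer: $-8041 + \sqrt{119} \approx -8030.1$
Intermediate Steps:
$l{\left(F,S \right)} = \sqrt{-3 + 2 F}$ ($l{\left(F,S \right)} = \sqrt{F + \left(\left(2 + F\right) 1 - 5\right)} = \sqrt{F + \left(\left(2 + F\right) - 5\right)} = \sqrt{F + \left(-3 + F\right)} = \sqrt{-3 + 2 F}$)
$\left(17360 - 25401\right) + l{\left(61,121 \right)} = \left(17360 - 25401\right) + \sqrt{-3 + 2 \cdot 61} = -8041 + \sqrt{-3 + 122} = -8041 + \sqrt{119}$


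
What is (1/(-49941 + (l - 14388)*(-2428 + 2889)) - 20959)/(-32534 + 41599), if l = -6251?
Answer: -200462774681/86702373800 ≈ -2.3121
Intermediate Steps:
(1/(-49941 + (l - 14388)*(-2428 + 2889)) - 20959)/(-32534 + 41599) = (1/(-49941 + (-6251 - 14388)*(-2428 + 2889)) - 20959)/(-32534 + 41599) = (1/(-49941 - 20639*461) - 20959)/9065 = (1/(-49941 - 9514579) - 20959)*(1/9065) = (1/(-9564520) - 20959)*(1/9065) = (-1/9564520 - 20959)*(1/9065) = -200462774681/9564520*1/9065 = -200462774681/86702373800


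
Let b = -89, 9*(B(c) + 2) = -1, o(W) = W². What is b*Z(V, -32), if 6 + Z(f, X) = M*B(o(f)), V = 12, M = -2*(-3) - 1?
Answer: 13261/9 ≈ 1473.4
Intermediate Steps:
M = 5 (M = 6 - 1 = 5)
B(c) = -19/9 (B(c) = -2 + (⅑)*(-1) = -2 - ⅑ = -19/9)
Z(f, X) = -149/9 (Z(f, X) = -6 + 5*(-19/9) = -6 - 95/9 = -149/9)
b*Z(V, -32) = -89*(-149/9) = 13261/9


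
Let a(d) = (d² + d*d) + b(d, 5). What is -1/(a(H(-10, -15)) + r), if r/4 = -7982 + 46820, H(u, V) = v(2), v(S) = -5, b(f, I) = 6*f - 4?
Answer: -1/155368 ≈ -6.4363e-6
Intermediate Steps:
b(f, I) = -4 + 6*f
H(u, V) = -5
a(d) = -4 + 2*d² + 6*d (a(d) = (d² + d*d) + (-4 + 6*d) = (d² + d²) + (-4 + 6*d) = 2*d² + (-4 + 6*d) = -4 + 2*d² + 6*d)
r = 155352 (r = 4*(-7982 + 46820) = 4*38838 = 155352)
-1/(a(H(-10, -15)) + r) = -1/((-4 + 2*(-5)² + 6*(-5)) + 155352) = -1/((-4 + 2*25 - 30) + 155352) = -1/((-4 + 50 - 30) + 155352) = -1/(16 + 155352) = -1/155368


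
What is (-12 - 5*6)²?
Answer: 1764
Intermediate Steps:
(-12 - 5*6)² = (-12 - 30)² = (-42)² = 1764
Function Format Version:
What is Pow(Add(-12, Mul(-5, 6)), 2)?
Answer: 1764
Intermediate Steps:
Pow(Add(-12, Mul(-5, 6)), 2) = Pow(Add(-12, -30), 2) = Pow(-42, 2) = 1764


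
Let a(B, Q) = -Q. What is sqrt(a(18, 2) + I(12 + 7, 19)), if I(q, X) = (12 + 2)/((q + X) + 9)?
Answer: 4*I*sqrt(235)/47 ≈ 1.3047*I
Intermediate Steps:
I(q, X) = 14/(9 + X + q) (I(q, X) = 14/((X + q) + 9) = 14/(9 + X + q))
sqrt(a(18, 2) + I(12 + 7, 19)) = sqrt(-1*2 + 14/(9 + 19 + (12 + 7))) = sqrt(-2 + 14/(9 + 19 + 19)) = sqrt(-2 + 14/47) = sqrt(-80/47) = 4*I*sqrt(235)/47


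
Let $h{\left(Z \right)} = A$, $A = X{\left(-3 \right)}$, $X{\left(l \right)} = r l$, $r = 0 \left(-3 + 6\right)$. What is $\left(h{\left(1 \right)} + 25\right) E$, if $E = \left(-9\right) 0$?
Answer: $0$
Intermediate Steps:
$r = 0$ ($r = 0 \cdot 3 = 0$)
$X{\left(l \right)} = 0$ ($X{\left(l \right)} = 0 l = 0$)
$E = 0$
$A = 0$
$h{\left(Z \right)} = 0$
$\left(h{\left(1 \right)} + 25\right) E = \left(0 + 25\right) 0 = 25 \cdot 0 = 0$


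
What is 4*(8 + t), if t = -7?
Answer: 4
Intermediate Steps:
4*(8 + t) = 4*(8 - 7) = 4*1 = 4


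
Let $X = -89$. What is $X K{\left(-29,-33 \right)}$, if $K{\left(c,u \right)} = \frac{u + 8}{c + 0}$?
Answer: $- \frac{2225}{29} \approx -76.724$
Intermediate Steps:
$K{\left(c,u \right)} = \frac{8 + u}{c}$
$X K{\left(-29,-33 \right)} = - 89 \frac{8 - 33}{-29} = - 89 \left(\left(- \frac{1}{29}\right) \left(-25\right)\right) = \left(-89\right) \frac{25}{29} = - \frac{2225}{29}$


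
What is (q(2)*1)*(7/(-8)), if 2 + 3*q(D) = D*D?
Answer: -7/12 ≈ -0.58333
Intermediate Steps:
q(D) = -⅔ + D²/3 (q(D) = -⅔ + (D*D)/3 = -⅔ + D²/3)
(q(2)*1)*(7/(-8)) = ((-⅔ + (⅓)*2²)*1)*(7/(-8)) = ((-⅔ + (⅓)*4)*1)*(7*(-⅛)) = ((-⅔ + 4/3)*1)*(-7/8) = ((⅔)*1)*(-7/8) = (⅔)*(-7/8) = -7/12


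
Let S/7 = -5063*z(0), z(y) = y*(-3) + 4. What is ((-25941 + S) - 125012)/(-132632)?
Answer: 292717/132632 ≈ 2.2070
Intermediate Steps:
z(y) = 4 - 3*y (z(y) = -3*y + 4 = 4 - 3*y)
S = -141764 (S = 7*(-5063*(4 - 3*0)) = 7*(-5063*(4 + 0)) = 7*(-5063*4) = 7*(-20252) = -141764)
((-25941 + S) - 125012)/(-132632) = ((-25941 - 141764) - 125012)/(-132632) = (-167705 - 125012)*(-1/132632) = -292717*(-1/132632) = 292717/132632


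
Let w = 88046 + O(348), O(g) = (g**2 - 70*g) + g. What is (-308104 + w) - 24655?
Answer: -147621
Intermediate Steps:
O(g) = g**2 - 69*g
w = 185138 (w = 88046 + 348*(-69 + 348) = 88046 + 348*279 = 88046 + 97092 = 185138)
(-308104 + w) - 24655 = (-308104 + 185138) - 24655 = -122966 - 24655 = -147621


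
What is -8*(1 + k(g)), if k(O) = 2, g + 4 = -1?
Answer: -24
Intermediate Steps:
g = -5 (g = -4 - 1 = -5)
-8*(1 + k(g)) = -8*(1 + 2) = -8*3 = -24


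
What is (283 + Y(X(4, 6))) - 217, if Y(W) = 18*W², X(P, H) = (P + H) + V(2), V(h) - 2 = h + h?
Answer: 4674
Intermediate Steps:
V(h) = 2 + 2*h (V(h) = 2 + (h + h) = 2 + 2*h)
X(P, H) = 6 + H + P (X(P, H) = (P + H) + (2 + 2*2) = (H + P) + (2 + 4) = (H + P) + 6 = 6 + H + P)
(283 + Y(X(4, 6))) - 217 = (283 + 18*(6 + 6 + 4)²) - 217 = (283 + 18*16²) - 217 = (283 + 18*256) - 217 = (283 + 4608) - 217 = 4891 - 217 = 4674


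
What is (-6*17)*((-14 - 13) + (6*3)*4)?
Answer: -4590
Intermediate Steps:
(-6*17)*((-14 - 13) + (6*3)*4) = -102*(-27 + 18*4) = -102*(-27 + 72) = -102*45 = -4590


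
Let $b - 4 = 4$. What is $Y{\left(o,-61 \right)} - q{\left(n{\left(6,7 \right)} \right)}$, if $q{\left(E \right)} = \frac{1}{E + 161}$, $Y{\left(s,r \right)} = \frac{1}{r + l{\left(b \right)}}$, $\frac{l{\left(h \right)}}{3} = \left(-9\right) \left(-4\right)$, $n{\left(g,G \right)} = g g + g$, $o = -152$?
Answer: $\frac{156}{9541} \approx 0.01635$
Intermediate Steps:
$b = 8$ ($b = 4 + 4 = 8$)
$n{\left(g,G \right)} = g + g^{2}$ ($n{\left(g,G \right)} = g^{2} + g = g + g^{2}$)
$l{\left(h \right)} = 108$ ($l{\left(h \right)} = 3 \left(\left(-9\right) \left(-4\right)\right) = 3 \cdot 36 = 108$)
$Y{\left(s,r \right)} = \frac{1}{108 + r}$ ($Y{\left(s,r \right)} = \frac{1}{r + 108} = \frac{1}{108 + r}$)
$q{\left(E \right)} = \frac{1}{161 + E}$
$Y{\left(o,-61 \right)} - q{\left(n{\left(6,7 \right)} \right)} = \frac{1}{108 - 61} - \frac{1}{161 + 6 \left(1 + 6\right)} = \frac{1}{47} - \frac{1}{161 + 6 \cdot 7} = \frac{1}{47} - \frac{1}{161 + 42} = \frac{1}{47} - \frac{1}{203} = \frac{156}{9541}$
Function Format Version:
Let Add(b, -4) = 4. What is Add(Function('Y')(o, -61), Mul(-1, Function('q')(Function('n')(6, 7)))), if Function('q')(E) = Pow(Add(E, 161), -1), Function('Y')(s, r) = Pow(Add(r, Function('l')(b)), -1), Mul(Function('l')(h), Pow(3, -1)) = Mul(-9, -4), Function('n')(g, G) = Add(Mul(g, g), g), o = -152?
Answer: Rational(156, 9541) ≈ 0.016350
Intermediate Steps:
b = 8 (b = Add(4, 4) = 8)
Function('n')(g, G) = Add(g, Pow(g, 2)) (Function('n')(g, G) = Add(Pow(g, 2), g) = Add(g, Pow(g, 2)))
Function('l')(h) = 108 (Function('l')(h) = Mul(3, Mul(-9, -4)) = Mul(3, 36) = 108)
Function('Y')(s, r) = Pow(Add(108, r), -1) (Function('Y')(s, r) = Pow(Add(r, 108), -1) = Pow(Add(108, r), -1))
Function('q')(E) = Pow(Add(161, E), -1)
Add(Function('Y')(o, -61), Mul(-1, Function('q')(Function('n')(6, 7)))) = Add(Pow(Add(108, -61), -1), Mul(-1, Pow(Add(161, Mul(6, Add(1, 6))), -1))) = Add(Pow(47, -1), Mul(-1, Pow(Add(161, Mul(6, 7)), -1))) = Add(Rational(1, 47), Mul(-1, Pow(Add(161, 42), -1))) = Add(Rational(1, 47), Mul(-1, Pow(203, -1))) = Add(Rational(1, 47), Mul(-1, Rational(1, 203))) = Add(Rational(1, 47), Rational(-1, 203)) = Rational(156, 9541)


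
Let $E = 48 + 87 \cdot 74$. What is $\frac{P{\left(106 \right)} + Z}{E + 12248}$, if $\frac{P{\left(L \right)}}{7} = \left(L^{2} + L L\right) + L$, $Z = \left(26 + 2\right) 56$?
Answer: $\frac{79807}{9367} \approx 8.52$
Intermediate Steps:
$Z = 1568$ ($Z = 28 \cdot 56 = 1568$)
$P{\left(L \right)} = 7 L + 14 L^{2}$ ($P{\left(L \right)} = 7 \left(\left(L^{2} + L L\right) + L\right) = 7 \left(\left(L^{2} + L^{2}\right) + L\right) = 7 \left(2 L^{2} + L\right) = 7 \left(L + 2 L^{2}\right) = 7 L + 14 L^{2}$)
$E = 6486$ ($E = 48 + 6438 = 6486$)
$\frac{P{\left(106 \right)} + Z}{E + 12248} = \frac{7 \cdot 106 \left(1 + 2 \cdot 106\right) + 1568}{6486 + 12248} = \frac{7 \cdot 106 \left(1 + 212\right) + 1568}{18734} = \left(7 \cdot 106 \cdot 213 + 1568\right) \frac{1}{18734} = \left(158046 + 1568\right) \frac{1}{18734} = 159614 \cdot \frac{1}{18734} = \frac{79807}{9367}$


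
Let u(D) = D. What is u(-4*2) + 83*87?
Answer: 7213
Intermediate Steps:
u(-4*2) + 83*87 = -4*2 + 83*87 = -8 + 7221 = 7213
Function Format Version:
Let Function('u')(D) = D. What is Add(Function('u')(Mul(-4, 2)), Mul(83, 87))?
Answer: 7213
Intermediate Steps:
Add(Function('u')(Mul(-4, 2)), Mul(83, 87)) = Add(Mul(-4, 2), Mul(83, 87)) = Add(-8, 7221) = 7213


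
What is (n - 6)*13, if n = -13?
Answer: -247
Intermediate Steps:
(n - 6)*13 = (-13 - 6)*13 = -19*13 = -247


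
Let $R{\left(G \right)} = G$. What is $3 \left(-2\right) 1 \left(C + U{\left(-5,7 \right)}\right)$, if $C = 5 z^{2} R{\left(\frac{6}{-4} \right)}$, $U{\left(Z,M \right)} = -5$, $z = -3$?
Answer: $435$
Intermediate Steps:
$C = - \frac{135}{2}$ ($C = 5 \left(-3\right)^{2} \frac{6}{-4} = 5 \cdot 9 \cdot 6 \left(- \frac{1}{4}\right) = 45 \left(- \frac{3}{2}\right) = - \frac{135}{2} \approx -67.5$)
$3 \left(-2\right) 1 \left(C + U{\left(-5,7 \right)}\right) = 3 \left(-2\right) 1 \left(- \frac{135}{2} - 5\right) = \left(-6\right) 1 \left(- \frac{145}{2}\right) = \left(-6\right) \left(- \frac{145}{2}\right) = 435$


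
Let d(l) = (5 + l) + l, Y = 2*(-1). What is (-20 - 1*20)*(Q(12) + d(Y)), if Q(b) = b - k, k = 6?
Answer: -280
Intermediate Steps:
Q(b) = -6 + b (Q(b) = b - 1*6 = b - 6 = -6 + b)
Y = -2
d(l) = 5 + 2*l
(-20 - 1*20)*(Q(12) + d(Y)) = (-20 - 1*20)*((-6 + 12) + (5 + 2*(-2))) = (-20 - 20)*(6 + (5 - 4)) = -40*(6 + 1) = -40*7 = -280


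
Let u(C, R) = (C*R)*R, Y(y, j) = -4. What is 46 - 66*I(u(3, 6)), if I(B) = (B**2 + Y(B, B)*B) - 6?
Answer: -740870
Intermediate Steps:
u(C, R) = C*R**2
I(B) = -6 + B**2 - 4*B (I(B) = (B**2 - 4*B) - 6 = -6 + B**2 - 4*B)
46 - 66*I(u(3, 6)) = 46 - 66*(-6 + (3*6**2)**2 - 12*6**2) = 46 - 66*(-6 + (3*36)**2 - 12*36) = 46 - 66*(-6 + 108**2 - 4*108) = 46 - 66*(-6 + 11664 - 432) = 46 - 66*11226 = 46 - 740916 = -740870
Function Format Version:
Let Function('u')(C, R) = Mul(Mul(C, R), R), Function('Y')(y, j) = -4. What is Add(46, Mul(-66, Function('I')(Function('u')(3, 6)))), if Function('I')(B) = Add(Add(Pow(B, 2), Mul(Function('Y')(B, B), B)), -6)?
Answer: -740870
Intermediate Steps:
Function('u')(C, R) = Mul(C, Pow(R, 2))
Function('I')(B) = Add(-6, Pow(B, 2), Mul(-4, B)) (Function('I')(B) = Add(Add(Pow(B, 2), Mul(-4, B)), -6) = Add(-6, Pow(B, 2), Mul(-4, B)))
Add(46, Mul(-66, Function('I')(Function('u')(3, 6)))) = Add(46, Mul(-66, Add(-6, Pow(Mul(3, Pow(6, 2)), 2), Mul(-4, Mul(3, Pow(6, 2)))))) = Add(46, Mul(-66, Add(-6, Pow(Mul(3, 36), 2), Mul(-4, Mul(3, 36))))) = Add(46, Mul(-66, Add(-6, Pow(108, 2), Mul(-4, 108)))) = Add(46, Mul(-66, Add(-6, 11664, -432))) = Add(46, Mul(-66, 11226)) = Add(46, -740916) = -740870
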